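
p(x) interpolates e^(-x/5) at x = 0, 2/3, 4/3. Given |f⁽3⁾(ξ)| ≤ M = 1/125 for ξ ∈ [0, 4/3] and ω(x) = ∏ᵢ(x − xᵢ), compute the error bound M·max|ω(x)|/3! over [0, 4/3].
8*sqrt(3)/91125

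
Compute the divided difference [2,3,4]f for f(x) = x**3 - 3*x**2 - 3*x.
6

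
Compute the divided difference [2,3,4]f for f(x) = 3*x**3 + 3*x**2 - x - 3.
30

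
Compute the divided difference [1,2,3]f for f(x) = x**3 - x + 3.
6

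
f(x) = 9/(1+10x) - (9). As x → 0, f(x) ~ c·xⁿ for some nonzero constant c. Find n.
1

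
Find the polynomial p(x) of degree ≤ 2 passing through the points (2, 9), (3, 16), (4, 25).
x**2 + 2*x + 1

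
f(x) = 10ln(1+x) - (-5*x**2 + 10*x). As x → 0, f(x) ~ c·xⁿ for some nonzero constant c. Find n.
3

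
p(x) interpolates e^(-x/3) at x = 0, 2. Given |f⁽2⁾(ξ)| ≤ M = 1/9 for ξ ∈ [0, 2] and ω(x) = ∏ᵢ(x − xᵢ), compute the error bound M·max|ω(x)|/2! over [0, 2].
1/18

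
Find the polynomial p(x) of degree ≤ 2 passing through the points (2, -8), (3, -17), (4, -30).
-2*x**2 + x - 2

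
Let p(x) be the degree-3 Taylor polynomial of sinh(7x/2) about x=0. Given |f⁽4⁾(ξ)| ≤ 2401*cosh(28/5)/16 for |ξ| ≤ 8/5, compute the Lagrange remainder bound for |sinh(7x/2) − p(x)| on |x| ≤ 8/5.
76832*cosh(28/5)/1875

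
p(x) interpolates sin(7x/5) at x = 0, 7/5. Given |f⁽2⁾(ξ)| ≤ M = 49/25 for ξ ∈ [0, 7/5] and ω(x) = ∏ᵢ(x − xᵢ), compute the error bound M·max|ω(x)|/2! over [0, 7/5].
2401/5000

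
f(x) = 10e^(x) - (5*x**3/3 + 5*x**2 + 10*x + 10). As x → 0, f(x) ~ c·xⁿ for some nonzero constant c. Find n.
4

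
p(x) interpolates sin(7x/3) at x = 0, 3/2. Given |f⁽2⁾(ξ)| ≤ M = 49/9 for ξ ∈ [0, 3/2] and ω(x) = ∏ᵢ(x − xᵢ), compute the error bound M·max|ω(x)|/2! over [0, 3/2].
49/32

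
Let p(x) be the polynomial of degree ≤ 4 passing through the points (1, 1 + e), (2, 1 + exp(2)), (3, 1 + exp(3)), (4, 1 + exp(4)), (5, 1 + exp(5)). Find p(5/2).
-5*exp(4)/32 - 5*e/128 + 1 + 15*exp(2)/32 + 3*exp(5)/128 + 45*exp(3)/64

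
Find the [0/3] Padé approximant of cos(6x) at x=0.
1/(18*x**2 + 1)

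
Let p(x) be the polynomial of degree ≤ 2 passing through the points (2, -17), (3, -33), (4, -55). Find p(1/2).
-17/4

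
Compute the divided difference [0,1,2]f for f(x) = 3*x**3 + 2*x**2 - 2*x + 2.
11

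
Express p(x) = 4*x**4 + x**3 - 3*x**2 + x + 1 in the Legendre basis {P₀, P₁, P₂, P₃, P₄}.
(4/5)P₀ + (8/5)P₁ + (2/7)P₂ + (2/5)P₃ + (32/35)P₄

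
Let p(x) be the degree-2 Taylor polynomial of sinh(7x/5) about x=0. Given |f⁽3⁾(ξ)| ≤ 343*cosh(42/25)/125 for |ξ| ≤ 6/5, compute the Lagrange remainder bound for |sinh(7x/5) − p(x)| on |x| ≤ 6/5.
12348*cosh(42/25)/15625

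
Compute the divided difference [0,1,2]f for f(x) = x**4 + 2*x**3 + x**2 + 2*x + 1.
14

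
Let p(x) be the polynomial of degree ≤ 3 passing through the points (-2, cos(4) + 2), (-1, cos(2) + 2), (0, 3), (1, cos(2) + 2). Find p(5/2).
-157/16 + 15*cos(2) - 35*cos(4)/16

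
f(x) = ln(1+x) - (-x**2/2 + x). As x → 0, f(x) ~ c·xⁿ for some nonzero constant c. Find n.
3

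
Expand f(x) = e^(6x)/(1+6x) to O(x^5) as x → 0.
1 + 18*x**2 - 72*x**3 + 486*x**4 + O(x**5)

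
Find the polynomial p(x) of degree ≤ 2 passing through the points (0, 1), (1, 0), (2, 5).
3*x**2 - 4*x + 1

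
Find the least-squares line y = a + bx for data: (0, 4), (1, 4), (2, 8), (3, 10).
a = 16/5, b = 11/5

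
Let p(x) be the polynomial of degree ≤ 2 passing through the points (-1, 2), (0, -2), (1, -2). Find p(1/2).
-5/2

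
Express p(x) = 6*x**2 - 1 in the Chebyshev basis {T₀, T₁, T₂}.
(2)T₀ + (3)T₂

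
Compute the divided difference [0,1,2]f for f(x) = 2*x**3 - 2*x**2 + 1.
4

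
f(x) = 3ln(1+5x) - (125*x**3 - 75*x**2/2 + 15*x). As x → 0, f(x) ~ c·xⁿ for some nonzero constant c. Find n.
4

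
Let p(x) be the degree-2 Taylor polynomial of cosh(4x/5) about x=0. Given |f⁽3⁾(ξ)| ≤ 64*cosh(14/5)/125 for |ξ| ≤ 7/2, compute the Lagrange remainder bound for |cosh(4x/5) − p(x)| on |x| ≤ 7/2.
1372*cosh(14/5)/375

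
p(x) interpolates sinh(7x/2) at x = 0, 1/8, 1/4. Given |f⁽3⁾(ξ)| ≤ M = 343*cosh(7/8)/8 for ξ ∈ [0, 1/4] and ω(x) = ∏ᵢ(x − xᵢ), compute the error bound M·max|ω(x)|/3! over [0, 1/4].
343*sqrt(3)*cosh(7/8)/110592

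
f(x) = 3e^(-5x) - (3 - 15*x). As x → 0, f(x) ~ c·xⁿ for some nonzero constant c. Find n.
2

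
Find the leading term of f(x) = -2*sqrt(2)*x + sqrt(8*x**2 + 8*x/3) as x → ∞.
sqrt(2)/3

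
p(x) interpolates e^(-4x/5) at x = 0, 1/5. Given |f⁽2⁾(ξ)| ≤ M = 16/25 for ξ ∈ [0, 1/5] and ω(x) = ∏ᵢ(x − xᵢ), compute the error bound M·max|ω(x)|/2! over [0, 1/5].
2/625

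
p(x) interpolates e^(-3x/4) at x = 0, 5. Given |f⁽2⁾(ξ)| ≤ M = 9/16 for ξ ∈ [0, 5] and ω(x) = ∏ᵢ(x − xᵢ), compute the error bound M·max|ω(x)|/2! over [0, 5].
225/128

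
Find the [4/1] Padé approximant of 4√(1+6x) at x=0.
(243*x**4/10 - 108*x**3/5 + 162*x**2/5 + 144*x/5 + 4)/(21*x/5 + 1)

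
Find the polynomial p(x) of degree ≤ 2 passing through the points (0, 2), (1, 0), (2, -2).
2 - 2*x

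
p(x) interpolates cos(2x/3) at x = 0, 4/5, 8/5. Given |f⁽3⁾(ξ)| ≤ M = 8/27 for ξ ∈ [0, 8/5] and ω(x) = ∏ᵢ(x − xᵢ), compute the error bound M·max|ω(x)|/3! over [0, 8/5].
512*sqrt(3)/91125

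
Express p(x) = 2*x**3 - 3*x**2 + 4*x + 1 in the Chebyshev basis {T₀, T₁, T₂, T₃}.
(-1/2)T₀ + (11/2)T₁ + (-3/2)T₂ + (1/2)T₃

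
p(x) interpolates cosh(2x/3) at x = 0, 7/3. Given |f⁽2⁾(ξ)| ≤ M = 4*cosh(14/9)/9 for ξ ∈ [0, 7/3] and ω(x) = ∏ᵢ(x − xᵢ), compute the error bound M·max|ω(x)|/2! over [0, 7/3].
49*cosh(14/9)/162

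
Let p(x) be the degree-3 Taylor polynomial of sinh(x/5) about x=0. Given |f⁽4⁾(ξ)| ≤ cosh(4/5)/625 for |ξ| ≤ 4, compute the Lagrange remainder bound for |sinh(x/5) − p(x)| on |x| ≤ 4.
32*cosh(4/5)/1875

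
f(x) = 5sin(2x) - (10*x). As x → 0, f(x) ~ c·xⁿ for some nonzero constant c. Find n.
3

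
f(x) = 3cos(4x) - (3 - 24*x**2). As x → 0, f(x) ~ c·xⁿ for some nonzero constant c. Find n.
4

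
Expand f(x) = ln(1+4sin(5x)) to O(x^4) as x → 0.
20*x - 200*x**2 + 7750*x**3/3 + O(x**4)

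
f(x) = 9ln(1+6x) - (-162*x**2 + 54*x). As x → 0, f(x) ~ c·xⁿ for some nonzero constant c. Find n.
3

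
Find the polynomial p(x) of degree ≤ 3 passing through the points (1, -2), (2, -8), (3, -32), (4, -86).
-2*x**3 + 3*x**2 - x - 2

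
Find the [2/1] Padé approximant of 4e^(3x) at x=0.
(6*x**2 + 8*x + 4)/(1 - x)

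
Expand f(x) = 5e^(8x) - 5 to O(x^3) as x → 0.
40*x + 160*x**2 + O(x**3)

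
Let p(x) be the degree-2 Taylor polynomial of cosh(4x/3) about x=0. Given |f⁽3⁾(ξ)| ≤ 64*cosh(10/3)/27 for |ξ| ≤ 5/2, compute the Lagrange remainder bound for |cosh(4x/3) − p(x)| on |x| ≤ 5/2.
500*cosh(10/3)/81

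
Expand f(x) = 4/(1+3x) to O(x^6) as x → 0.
4 - 12*x + 36*x**2 - 108*x**3 + 324*x**4 - 972*x**5 + O(x**6)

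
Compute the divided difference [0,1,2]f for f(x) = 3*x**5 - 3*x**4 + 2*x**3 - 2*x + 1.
30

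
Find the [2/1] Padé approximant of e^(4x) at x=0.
(8*x**2/3 + 8*x/3 + 1)/(1 - 4*x/3)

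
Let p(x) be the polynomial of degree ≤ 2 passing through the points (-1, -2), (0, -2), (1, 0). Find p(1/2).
-5/4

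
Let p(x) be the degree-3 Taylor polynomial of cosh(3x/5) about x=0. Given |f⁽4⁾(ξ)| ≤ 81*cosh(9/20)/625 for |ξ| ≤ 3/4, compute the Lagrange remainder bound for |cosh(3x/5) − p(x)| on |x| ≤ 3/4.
2187*cosh(9/20)/1280000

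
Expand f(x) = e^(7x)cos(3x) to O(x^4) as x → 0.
1 + 7*x + 20*x**2 + 77*x**3/3 + O(x**4)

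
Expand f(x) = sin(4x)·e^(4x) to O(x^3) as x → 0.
4*x + 16*x**2 + O(x**3)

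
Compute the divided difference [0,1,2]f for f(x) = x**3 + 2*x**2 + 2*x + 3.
5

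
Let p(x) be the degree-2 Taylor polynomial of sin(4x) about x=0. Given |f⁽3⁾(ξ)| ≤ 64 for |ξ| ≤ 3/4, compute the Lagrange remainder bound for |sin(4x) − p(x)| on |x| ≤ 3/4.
9/2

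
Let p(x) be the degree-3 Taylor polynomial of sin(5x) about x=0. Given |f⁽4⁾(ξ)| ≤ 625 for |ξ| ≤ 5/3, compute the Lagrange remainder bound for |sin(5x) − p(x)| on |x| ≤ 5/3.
390625/1944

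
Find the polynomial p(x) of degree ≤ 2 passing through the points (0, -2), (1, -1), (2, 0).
x - 2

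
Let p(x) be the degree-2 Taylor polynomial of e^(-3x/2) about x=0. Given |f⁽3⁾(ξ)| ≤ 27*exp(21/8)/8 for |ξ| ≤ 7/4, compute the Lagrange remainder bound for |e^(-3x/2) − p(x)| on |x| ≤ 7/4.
3087*exp(21/8)/1024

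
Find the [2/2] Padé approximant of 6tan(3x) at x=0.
18*x/(1 - 3*x**2)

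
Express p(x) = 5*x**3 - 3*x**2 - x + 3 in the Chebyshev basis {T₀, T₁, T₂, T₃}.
(3/2)T₀ + (11/4)T₁ + (-3/2)T₂ + (5/4)T₃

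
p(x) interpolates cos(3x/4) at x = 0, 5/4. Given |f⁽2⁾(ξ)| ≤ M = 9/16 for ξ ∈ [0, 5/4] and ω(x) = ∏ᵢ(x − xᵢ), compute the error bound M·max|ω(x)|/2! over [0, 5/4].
225/2048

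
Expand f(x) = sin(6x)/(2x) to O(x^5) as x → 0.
3 - 18*x**2 + 162*x**4/5 + O(x**5)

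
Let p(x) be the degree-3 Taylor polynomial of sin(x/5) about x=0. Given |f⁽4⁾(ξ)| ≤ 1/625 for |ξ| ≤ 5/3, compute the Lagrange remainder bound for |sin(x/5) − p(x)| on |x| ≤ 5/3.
1/1944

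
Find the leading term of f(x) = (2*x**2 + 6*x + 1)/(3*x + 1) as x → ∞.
2*x/3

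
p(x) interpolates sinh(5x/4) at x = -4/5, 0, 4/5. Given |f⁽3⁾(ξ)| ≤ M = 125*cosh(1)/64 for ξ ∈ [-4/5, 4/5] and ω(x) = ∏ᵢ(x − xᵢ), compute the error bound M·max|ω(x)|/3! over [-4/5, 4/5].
sqrt(3)*cosh(1)/27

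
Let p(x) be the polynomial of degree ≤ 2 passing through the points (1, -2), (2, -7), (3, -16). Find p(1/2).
-1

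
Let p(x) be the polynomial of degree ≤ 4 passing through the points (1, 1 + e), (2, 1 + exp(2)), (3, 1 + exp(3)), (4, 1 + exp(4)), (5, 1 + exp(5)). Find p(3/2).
-35*exp(3)/64 - 5*exp(5)/128 + 35*e/128 + 1 + 35*exp(2)/32 + 7*exp(4)/32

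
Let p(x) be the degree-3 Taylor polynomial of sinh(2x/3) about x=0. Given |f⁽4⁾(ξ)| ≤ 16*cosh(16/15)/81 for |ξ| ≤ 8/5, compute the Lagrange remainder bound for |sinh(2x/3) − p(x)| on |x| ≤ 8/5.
8192*cosh(16/15)/151875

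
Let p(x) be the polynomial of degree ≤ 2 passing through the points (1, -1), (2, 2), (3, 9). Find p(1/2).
-1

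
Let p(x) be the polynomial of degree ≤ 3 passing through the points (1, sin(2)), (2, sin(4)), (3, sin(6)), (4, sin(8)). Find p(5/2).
9*sin(4)/16 + 9*sin(6)/16 - sin(8)/16 - sin(2)/16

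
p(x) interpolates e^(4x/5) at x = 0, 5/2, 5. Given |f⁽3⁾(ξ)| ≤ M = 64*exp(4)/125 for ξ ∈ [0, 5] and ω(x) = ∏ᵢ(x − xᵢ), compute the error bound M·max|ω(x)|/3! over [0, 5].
8*sqrt(3)*exp(4)/27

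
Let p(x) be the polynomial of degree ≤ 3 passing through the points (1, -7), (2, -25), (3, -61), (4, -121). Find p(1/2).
-23/8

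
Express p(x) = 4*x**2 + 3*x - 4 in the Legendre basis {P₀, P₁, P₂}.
(-8/3)P₀ + (3)P₁ + (8/3)P₂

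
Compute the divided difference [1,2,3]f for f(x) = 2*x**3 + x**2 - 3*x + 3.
13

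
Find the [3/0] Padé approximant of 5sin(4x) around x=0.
-160*x**3/3 + 20*x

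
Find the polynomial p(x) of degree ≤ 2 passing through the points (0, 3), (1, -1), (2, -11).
-3*x**2 - x + 3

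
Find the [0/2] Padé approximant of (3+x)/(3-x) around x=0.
1/(2*x**2/9 - 2*x/3 + 1)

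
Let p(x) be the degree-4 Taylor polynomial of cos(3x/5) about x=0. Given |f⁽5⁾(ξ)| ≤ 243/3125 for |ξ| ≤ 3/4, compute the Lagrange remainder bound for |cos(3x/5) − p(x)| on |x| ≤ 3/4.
19683/128000000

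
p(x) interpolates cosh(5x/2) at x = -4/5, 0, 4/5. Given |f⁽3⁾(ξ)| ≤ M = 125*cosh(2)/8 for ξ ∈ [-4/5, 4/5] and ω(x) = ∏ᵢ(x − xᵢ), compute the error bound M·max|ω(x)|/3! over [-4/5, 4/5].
8*sqrt(3)*cosh(2)/27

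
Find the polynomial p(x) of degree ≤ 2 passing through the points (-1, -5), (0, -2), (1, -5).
-3*x**2 - 2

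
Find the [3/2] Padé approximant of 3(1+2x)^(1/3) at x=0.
(56*x**3/135 + 28*x**2/5 + 42*x/5 + 3)/(8*x**2/9 + 32*x/15 + 1)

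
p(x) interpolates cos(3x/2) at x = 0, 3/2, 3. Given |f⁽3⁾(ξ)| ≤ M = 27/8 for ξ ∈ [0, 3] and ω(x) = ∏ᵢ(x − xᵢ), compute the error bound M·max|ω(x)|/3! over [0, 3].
27*sqrt(3)/64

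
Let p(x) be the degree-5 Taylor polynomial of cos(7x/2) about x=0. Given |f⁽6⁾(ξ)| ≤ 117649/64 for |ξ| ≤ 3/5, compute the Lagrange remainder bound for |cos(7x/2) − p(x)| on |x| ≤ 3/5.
9529569/80000000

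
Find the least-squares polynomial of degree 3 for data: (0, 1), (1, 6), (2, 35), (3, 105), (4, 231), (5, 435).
6/7 + (-5/21)x + (79/28)x² + (35/12)x³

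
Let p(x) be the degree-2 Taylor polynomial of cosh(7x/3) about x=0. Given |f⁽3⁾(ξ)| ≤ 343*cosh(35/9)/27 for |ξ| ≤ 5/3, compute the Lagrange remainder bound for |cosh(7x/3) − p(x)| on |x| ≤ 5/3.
42875*cosh(35/9)/4374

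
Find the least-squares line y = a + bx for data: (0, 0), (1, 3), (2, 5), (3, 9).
a = -1/10, b = 29/10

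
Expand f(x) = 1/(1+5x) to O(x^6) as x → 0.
1 - 5*x + 25*x**2 - 125*x**3 + 625*x**4 - 3125*x**5 + O(x**6)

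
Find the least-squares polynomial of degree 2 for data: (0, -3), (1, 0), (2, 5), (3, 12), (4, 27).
-87/35 + (-8/35)x + (13/7)x²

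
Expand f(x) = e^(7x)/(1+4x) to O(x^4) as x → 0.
1 + 3*x + 25*x**2/2 + 43*x**3/6 + O(x**4)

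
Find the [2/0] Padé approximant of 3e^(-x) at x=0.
3*x**2/2 - 3*x + 3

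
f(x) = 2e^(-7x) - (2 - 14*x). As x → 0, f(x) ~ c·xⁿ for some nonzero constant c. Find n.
2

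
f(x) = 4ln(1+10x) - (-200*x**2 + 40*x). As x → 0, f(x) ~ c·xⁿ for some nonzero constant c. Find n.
3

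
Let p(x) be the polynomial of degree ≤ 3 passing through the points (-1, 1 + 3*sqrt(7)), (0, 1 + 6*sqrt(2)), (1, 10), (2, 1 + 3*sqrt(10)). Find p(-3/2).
-105*sqrt(2)/8 - 15*sqrt(10)/16 + 205/16 + 105*sqrt(7)/16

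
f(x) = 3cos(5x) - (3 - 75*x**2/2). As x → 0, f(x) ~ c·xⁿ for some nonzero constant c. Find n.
4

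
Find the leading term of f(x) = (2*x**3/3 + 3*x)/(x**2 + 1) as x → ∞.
2*x/3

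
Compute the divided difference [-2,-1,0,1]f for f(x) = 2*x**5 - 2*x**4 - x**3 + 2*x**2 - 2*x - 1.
13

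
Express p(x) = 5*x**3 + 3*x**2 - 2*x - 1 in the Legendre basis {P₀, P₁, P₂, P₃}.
P₁ + (2)P₂ + (2)P₃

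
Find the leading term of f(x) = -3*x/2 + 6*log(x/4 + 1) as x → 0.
-3*x**2/16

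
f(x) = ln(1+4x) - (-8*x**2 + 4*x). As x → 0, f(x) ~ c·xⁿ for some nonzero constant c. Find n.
3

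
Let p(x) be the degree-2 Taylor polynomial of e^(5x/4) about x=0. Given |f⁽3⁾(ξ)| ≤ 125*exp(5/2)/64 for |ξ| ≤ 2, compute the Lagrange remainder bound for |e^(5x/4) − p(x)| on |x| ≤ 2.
125*exp(5/2)/48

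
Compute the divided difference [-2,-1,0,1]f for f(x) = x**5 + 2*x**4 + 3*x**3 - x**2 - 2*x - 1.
4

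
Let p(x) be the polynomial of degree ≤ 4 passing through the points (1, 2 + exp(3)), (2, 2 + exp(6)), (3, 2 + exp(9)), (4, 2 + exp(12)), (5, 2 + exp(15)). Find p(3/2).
-5*exp(15)/128 - 35*exp(9)/64 + 2 + 35*exp(3)/128 + 35*exp(6)/32 + 7*exp(12)/32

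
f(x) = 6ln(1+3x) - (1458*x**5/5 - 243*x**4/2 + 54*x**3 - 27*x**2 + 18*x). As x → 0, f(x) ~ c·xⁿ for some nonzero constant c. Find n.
6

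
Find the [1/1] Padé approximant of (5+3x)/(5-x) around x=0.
(3*x/5 + 1)/(1 - x/5)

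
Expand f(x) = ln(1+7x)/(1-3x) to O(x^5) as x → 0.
7*x - 7*x**2/2 + 623*x**3/6 - 1155*x**4/4 + O(x**5)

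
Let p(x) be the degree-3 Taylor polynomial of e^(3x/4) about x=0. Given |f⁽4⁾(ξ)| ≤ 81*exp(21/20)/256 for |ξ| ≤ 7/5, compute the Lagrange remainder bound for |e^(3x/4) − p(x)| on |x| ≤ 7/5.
64827*exp(21/20)/1280000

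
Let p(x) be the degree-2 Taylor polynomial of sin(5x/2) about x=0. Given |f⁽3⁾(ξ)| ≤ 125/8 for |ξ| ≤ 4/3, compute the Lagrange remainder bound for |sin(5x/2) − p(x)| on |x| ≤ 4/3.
500/81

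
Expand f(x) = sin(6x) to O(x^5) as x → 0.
6*x - 36*x**3 + O(x**5)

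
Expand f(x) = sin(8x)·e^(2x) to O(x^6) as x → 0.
8*x + 16*x**2 - 208*x**3/3 - 160*x**4 + 1616*x**5/15 + O(x**6)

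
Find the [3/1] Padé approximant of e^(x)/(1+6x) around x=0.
(4571*x**3/26328 + 2189*x**2/4388 + 4389*x/4388 + 1)/(26329*x/4388 + 1)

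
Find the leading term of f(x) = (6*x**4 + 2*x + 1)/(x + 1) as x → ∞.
6*x**3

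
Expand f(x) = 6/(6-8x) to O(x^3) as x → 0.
1 + 4*x/3 + 16*x**2/9 + O(x**3)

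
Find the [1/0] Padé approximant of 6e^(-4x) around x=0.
6 - 24*x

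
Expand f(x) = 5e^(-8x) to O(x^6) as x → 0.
5 - 40*x + 160*x**2 - 1280*x**3/3 + 2560*x**4/3 - 4096*x**5/3 + O(x**6)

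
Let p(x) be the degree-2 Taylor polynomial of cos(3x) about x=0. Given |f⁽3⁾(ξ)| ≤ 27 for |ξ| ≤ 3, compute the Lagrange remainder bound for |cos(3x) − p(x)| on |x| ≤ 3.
243/2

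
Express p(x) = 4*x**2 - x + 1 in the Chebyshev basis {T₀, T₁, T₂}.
(3)T₀ - T₁ + (2)T₂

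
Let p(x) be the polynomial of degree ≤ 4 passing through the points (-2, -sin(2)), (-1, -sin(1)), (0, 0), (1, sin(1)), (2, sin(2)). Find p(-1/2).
-5*sin(1)/8 + sin(2)/16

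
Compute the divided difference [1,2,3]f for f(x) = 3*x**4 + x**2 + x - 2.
76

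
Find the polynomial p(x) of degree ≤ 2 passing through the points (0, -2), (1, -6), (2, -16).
-3*x**2 - x - 2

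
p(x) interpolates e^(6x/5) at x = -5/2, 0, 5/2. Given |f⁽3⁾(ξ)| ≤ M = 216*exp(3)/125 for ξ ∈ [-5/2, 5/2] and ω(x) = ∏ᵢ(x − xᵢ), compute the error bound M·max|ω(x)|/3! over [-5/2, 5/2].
sqrt(3)*exp(3)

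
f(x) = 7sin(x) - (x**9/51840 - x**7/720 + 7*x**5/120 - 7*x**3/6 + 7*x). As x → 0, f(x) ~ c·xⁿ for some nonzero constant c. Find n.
11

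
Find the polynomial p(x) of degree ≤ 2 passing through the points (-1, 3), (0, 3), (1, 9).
3*x**2 + 3*x + 3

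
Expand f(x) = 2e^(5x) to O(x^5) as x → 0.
2 + 10*x + 25*x**2 + 125*x**3/3 + 625*x**4/12 + O(x**5)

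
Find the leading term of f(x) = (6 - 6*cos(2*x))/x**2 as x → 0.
12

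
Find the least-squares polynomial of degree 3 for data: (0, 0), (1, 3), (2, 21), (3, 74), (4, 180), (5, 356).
1/9 + (233/378)x + (-281/252)x² + (329/108)x³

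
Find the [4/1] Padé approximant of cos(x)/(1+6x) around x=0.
(x**4/24 - x**2/2 + 1)/(6*x + 1)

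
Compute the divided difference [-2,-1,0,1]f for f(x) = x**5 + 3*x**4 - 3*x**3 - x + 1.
-4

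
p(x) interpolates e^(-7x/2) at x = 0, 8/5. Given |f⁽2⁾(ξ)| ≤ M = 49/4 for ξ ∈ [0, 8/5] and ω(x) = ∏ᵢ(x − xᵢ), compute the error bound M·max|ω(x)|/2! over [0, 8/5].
98/25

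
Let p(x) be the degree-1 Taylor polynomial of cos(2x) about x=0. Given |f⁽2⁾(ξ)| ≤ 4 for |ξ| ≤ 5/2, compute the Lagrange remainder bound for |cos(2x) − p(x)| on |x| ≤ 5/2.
25/2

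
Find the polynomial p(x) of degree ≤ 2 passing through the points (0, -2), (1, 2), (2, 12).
3*x**2 + x - 2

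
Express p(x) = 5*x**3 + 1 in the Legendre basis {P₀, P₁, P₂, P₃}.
P₀ + (3)P₁ + (2)P₃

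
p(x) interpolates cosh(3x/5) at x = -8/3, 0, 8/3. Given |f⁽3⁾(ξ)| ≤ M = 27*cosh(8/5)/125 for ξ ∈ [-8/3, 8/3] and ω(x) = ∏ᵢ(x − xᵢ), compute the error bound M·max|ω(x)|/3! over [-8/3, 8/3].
512*sqrt(3)*cosh(8/5)/3375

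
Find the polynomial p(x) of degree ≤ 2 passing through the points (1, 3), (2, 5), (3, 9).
x**2 - x + 3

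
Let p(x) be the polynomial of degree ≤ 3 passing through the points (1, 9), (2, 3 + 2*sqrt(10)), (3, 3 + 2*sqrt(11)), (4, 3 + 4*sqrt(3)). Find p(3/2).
-5*sqrt(11)/8 + sqrt(3)/4 + 39/8 + 15*sqrt(10)/8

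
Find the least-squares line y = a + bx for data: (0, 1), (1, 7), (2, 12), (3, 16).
a = 3/2, b = 5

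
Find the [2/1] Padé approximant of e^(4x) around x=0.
(8*x**2/3 + 8*x/3 + 1)/(1 - 4*x/3)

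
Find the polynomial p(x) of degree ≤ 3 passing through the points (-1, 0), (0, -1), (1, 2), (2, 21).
2*x**3 + 2*x**2 - x - 1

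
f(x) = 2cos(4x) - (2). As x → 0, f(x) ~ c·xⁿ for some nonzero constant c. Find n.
2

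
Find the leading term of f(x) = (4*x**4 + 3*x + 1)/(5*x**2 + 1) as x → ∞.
4*x**2/5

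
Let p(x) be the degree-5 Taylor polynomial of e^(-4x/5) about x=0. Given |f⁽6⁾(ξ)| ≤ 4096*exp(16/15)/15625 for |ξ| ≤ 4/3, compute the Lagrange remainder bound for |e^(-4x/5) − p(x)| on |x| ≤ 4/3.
1048576*exp(16/15)/512578125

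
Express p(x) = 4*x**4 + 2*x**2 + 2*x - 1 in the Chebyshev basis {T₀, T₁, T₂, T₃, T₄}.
(3/2)T₀ + (2)T₁ + (3)T₂ + (1/2)T₄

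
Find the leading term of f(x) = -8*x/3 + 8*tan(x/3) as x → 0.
8*x**3/81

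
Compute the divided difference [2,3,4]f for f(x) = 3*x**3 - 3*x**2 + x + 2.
24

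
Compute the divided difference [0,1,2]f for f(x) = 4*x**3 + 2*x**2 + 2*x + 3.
14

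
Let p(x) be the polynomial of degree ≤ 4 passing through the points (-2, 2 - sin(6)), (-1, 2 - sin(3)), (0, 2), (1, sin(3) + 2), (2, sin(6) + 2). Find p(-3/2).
-7*sin(3)/8 - 5*sin(6)/16 + 2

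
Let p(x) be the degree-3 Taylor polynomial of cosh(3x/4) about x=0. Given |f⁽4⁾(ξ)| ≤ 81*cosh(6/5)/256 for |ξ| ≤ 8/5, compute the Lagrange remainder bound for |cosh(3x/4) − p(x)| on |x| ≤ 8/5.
54*cosh(6/5)/625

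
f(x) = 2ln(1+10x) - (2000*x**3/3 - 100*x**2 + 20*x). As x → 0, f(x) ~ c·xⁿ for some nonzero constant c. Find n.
4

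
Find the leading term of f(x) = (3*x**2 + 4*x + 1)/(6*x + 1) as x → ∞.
x/2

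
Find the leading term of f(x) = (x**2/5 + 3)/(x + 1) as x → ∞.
x/5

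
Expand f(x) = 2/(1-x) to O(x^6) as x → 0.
2 + 2*x + 2*x**2 + 2*x**3 + 2*x**4 + 2*x**5 + O(x**6)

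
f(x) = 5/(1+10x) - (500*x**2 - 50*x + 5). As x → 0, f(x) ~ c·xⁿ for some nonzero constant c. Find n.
3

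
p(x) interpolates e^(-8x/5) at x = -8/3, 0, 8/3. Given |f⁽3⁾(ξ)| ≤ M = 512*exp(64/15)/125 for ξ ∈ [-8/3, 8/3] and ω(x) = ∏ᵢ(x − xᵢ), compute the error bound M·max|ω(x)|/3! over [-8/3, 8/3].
262144*sqrt(3)*exp(64/15)/91125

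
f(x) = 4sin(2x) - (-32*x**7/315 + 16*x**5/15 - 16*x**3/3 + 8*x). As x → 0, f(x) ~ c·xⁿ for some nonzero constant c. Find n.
9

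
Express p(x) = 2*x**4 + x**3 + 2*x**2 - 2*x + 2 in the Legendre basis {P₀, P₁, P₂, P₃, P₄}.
(46/15)P₀ + (-7/5)P₁ + (52/21)P₂ + (2/5)P₃ + (16/35)P₄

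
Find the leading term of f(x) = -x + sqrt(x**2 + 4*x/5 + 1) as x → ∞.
2/5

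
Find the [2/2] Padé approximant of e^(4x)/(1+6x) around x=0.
(152*x**2/51 + 46*x/17 + 1)/(-388*x**2/51 + 80*x/17 + 1)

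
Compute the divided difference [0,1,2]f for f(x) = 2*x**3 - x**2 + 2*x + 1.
5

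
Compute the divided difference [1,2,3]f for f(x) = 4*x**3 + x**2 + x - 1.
25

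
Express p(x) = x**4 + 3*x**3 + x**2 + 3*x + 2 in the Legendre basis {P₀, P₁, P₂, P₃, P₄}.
(38/15)P₀ + (24/5)P₁ + (26/21)P₂ + (6/5)P₃ + (8/35)P₄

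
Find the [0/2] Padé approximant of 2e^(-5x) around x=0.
2/(25*x**2/2 + 5*x + 1)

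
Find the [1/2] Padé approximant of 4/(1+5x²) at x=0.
4/(5*x**2 + 1)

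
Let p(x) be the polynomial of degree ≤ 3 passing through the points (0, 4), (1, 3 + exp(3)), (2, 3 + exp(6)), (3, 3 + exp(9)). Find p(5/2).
-5*exp(3)/16 + 49/16 + 15*exp(6)/16 + 5*exp(9)/16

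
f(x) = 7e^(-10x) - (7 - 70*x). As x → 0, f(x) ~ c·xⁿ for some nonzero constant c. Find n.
2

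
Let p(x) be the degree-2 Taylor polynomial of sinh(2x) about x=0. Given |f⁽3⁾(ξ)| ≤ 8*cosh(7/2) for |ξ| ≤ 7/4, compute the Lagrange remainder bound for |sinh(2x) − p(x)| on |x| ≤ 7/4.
343*cosh(7/2)/48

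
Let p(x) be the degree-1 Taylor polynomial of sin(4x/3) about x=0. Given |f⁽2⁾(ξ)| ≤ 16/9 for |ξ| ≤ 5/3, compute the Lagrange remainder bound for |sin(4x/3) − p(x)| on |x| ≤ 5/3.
200/81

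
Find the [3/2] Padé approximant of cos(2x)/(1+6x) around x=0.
(206*x**3/17 - 103*x**2/51 - 6*x + 1)/(1 - 1837*x**2/51)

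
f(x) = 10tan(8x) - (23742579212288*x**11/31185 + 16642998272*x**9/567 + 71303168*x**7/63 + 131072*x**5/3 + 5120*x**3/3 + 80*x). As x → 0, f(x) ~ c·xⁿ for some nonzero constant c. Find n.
13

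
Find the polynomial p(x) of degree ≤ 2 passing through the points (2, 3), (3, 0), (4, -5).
-x**2 + 2*x + 3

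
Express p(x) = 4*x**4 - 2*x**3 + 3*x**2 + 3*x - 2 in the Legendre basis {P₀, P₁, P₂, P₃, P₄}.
(-1/5)P₀ + (9/5)P₁ + (30/7)P₂ + (-4/5)P₃ + (32/35)P₄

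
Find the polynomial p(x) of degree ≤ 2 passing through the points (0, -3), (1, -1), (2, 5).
2*x**2 - 3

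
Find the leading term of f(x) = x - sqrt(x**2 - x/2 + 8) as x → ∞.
1/4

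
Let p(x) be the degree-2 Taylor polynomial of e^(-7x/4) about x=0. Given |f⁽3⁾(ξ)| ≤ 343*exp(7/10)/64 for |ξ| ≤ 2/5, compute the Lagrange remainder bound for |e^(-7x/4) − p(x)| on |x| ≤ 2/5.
343*exp(7/10)/6000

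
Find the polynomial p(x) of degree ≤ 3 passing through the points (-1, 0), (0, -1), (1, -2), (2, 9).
2*x**3 - 3*x - 1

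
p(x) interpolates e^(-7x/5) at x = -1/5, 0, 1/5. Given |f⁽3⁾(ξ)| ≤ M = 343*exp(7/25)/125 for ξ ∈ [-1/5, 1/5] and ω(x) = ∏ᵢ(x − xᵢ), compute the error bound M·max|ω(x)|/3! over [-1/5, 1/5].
343*sqrt(3)*exp(7/25)/421875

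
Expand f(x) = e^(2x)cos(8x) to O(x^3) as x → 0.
1 + 2*x - 30*x**2 + O(x**3)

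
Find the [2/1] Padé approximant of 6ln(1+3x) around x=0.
9*x*(x + 2)/(2*x + 1)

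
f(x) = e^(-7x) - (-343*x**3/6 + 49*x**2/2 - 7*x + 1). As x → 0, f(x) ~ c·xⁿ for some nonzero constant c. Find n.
4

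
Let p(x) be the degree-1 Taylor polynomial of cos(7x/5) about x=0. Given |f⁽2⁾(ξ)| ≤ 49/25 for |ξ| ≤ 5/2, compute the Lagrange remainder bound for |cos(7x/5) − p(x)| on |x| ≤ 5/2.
49/8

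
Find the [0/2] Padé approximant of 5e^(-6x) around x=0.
5/(18*x**2 + 6*x + 1)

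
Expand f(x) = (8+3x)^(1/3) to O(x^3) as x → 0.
2 + x/4 - x**2/32 + O(x**3)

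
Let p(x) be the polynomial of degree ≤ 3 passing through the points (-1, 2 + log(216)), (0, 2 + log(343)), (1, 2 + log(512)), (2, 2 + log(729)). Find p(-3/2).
2 + log(21233664*2**(3/8)*3**(11/16)*7**(7/16)/823543)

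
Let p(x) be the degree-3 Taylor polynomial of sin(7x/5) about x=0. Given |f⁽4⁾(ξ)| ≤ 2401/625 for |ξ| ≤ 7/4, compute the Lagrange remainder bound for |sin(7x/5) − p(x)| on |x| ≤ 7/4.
5764801/3840000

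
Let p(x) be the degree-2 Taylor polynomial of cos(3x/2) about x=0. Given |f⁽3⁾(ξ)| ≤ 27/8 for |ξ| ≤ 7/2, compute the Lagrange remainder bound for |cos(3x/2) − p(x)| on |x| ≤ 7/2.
3087/128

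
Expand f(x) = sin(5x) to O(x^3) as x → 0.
5*x + O(x**3)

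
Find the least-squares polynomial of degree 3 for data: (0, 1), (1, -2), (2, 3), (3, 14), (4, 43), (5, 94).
44/63 + (-671/378)x + (-52/63)x² + (53/54)x³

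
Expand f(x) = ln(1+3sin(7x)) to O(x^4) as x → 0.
21*x - 441*x**2/2 + 5831*x**3/2 + O(x**4)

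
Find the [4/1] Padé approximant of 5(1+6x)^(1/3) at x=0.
(80*x**4/3 - 64*x**3/3 + 24*x**2 + 32*x + 5)/(22*x/5 + 1)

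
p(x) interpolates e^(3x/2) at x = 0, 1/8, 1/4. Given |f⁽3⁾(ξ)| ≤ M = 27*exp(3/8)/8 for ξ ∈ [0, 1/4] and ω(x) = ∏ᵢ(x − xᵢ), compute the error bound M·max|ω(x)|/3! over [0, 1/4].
sqrt(3)*exp(3/8)/4096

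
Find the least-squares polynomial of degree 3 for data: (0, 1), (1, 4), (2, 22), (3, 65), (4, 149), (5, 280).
68/63 + (-22/27)x + (107/63)x² + (52/27)x³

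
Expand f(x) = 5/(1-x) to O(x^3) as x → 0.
5 + 5*x + 5*x**2 + O(x**3)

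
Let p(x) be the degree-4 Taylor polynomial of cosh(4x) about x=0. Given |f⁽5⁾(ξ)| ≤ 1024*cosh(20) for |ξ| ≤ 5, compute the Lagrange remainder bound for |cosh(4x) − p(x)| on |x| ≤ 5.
80000*cosh(20)/3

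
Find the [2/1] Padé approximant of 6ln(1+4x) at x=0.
8*x*(2*x + 3)/(8*x/3 + 1)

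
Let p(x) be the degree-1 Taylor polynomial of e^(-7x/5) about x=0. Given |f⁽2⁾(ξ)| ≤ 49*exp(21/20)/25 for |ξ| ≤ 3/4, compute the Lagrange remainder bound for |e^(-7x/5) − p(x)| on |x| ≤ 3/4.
441*exp(21/20)/800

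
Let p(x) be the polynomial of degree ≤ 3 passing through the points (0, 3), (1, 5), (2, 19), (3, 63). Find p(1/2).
29/8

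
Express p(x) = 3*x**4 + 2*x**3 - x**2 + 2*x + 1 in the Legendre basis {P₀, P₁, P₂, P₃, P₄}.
(19/15)P₀ + (16/5)P₁ + (22/21)P₂ + (4/5)P₃ + (24/35)P₄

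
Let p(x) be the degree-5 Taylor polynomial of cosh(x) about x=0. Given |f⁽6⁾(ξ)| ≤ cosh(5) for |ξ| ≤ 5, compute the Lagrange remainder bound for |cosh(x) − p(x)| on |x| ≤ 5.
3125*cosh(5)/144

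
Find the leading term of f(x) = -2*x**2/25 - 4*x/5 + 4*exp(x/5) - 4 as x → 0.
2*x**3/375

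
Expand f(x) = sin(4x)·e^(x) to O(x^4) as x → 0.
4*x + 4*x**2 - 26*x**3/3 + O(x**4)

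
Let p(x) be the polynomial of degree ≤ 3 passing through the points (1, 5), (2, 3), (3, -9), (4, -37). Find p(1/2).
33/8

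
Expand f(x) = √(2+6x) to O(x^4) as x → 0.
sqrt(2) + 3*sqrt(2)*x/2 - 9*sqrt(2)*x**2/8 + 27*sqrt(2)*x**3/16 + O(x**4)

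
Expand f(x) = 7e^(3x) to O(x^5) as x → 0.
7 + 21*x + 63*x**2/2 + 63*x**3/2 + 189*x**4/8 + O(x**5)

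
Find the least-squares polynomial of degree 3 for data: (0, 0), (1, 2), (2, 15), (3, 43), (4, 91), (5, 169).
-25/126 + (73/756)x + (415/252)x² + (55/54)x³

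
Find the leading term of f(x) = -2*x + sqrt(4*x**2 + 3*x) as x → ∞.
3/4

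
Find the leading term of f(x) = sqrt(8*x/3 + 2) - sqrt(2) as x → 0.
2*sqrt(2)*x/3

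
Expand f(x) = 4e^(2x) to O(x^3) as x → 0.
4 + 8*x + 8*x**2 + O(x**3)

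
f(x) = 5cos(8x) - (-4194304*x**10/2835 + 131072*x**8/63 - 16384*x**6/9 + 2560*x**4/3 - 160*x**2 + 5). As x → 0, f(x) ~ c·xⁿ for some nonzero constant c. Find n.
12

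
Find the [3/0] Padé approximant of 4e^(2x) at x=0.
16*x**3/3 + 8*x**2 + 8*x + 4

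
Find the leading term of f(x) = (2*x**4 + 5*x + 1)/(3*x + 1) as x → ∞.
2*x**3/3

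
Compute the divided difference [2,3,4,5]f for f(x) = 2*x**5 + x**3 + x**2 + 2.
251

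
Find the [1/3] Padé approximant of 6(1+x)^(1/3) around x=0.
(5*x + 6)/(x**3/81 - x**2/18 + x/2 + 1)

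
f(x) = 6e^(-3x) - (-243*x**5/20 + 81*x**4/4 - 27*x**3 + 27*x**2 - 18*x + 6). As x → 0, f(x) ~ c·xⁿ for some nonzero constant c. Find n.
6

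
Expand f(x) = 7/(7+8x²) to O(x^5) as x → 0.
1 - 8*x**2/7 + 64*x**4/49 + O(x**5)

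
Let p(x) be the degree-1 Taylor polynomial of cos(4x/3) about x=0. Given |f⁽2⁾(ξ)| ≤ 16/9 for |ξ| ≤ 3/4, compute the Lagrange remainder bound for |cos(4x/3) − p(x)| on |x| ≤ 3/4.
1/2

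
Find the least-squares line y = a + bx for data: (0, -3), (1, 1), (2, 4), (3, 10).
a = -33/10, b = 21/5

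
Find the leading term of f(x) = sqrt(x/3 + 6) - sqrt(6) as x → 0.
sqrt(6)*x/36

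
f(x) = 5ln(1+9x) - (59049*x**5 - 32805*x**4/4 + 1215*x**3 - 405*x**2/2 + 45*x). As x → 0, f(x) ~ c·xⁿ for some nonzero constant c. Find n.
6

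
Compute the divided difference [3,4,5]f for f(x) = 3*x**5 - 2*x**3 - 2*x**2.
1954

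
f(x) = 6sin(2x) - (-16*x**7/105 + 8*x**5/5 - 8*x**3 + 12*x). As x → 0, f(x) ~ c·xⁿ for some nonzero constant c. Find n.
9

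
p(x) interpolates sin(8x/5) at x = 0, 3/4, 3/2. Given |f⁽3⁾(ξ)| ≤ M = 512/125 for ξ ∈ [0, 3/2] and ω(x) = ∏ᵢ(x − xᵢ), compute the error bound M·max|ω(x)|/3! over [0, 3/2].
8*sqrt(3)/125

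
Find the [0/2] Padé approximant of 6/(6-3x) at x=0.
1/(1 - x/2)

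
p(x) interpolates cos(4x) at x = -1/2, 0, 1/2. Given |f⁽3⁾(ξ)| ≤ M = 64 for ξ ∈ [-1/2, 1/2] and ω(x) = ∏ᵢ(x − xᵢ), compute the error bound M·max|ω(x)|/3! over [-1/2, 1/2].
8*sqrt(3)/27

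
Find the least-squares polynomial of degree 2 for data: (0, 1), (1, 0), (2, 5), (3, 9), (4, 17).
22/35 + (-53/70)x + (17/14)x²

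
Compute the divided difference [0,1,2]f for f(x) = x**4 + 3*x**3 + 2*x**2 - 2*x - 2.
18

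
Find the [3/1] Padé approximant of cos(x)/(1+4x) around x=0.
(x**3/96 - 187*x**2/372 + x/1488 + 1)/(5953*x/1488 + 1)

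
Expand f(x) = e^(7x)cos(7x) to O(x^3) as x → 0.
1 + 7*x + O(x**3)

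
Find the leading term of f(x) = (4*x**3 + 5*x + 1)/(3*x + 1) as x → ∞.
4*x**2/3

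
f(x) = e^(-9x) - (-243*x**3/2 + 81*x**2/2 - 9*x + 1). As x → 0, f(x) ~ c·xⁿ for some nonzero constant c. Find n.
4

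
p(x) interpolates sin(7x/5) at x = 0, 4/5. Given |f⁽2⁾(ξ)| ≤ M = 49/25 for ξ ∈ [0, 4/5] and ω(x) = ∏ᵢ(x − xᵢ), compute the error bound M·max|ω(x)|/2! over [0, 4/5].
98/625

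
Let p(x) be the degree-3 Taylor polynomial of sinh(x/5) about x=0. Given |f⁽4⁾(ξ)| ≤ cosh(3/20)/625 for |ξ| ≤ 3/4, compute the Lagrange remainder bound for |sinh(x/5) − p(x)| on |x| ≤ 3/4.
27*cosh(3/20)/1280000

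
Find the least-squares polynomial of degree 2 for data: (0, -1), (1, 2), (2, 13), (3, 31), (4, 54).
-9/7 + (33/70)x + (47/14)x²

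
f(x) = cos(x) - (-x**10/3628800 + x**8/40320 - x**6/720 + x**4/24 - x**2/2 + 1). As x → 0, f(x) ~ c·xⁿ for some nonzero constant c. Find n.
12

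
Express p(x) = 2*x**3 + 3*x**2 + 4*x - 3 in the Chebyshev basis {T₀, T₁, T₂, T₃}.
(-3/2)T₀ + (11/2)T₁ + (3/2)T₂ + (1/2)T₃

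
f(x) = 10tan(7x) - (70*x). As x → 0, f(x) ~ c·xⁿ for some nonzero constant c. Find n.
3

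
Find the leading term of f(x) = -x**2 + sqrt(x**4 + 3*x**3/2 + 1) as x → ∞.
3*x/4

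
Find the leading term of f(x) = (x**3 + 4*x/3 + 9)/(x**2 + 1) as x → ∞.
x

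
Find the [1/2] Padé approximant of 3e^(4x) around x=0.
(4*x + 3)/(8*x**2/3 - 8*x/3 + 1)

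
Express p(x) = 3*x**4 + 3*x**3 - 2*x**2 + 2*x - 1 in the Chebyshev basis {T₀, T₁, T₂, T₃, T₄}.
(-7/8)T₀ + (17/4)T₁ + (1/2)T₂ + (3/4)T₃ + (3/8)T₄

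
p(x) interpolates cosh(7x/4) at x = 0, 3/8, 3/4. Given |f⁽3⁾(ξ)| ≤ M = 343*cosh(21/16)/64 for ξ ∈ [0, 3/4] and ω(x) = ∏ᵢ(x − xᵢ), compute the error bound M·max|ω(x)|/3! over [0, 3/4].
343*sqrt(3)*cosh(21/16)/32768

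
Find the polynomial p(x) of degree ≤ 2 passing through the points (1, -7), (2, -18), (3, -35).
-3*x**2 - 2*x - 2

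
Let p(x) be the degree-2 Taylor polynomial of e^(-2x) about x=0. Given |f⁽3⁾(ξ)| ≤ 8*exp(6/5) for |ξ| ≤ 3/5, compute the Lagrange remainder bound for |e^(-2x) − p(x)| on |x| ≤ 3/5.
36*exp(6/5)/125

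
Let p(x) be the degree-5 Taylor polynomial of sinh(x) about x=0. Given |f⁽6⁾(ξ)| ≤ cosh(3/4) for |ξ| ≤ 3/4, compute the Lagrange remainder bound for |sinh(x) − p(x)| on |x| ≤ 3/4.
81*cosh(3/4)/327680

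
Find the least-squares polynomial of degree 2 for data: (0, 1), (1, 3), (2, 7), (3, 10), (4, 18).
41/35 + (67/70)x + (11/14)x²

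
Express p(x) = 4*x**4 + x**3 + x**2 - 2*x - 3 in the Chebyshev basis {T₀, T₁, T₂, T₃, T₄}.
-T₀ + (-5/4)T₁ + (5/2)T₂ + (1/4)T₃ + (1/2)T₄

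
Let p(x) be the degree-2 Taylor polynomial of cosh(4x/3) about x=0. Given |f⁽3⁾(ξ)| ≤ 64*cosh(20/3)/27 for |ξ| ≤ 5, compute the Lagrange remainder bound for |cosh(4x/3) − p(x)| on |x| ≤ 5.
4000*cosh(20/3)/81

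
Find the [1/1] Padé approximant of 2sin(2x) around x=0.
4*x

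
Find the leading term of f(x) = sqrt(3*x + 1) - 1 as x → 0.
3*x/2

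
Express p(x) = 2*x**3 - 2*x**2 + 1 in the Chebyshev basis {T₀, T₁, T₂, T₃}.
(3/2)T₁ - T₂ + (1/2)T₃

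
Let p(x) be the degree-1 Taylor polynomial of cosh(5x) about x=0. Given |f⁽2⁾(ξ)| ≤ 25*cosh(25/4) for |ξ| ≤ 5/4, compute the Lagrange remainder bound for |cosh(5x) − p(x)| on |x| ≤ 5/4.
625*cosh(25/4)/32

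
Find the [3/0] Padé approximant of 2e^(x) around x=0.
x**3/3 + x**2 + 2*x + 2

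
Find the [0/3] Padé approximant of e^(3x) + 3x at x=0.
1/(-333*x**3/2 + 63*x**2/2 - 6*x + 1)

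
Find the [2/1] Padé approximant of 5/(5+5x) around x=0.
1/(x + 1)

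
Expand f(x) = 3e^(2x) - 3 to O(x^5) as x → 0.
6*x + 6*x**2 + 4*x**3 + 2*x**4 + O(x**5)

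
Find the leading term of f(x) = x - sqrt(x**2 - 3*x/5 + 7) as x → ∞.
3/10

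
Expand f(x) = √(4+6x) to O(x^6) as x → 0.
2 + 3*x/2 - 9*x**2/16 + 27*x**3/64 - 405*x**4/1024 + 1701*x**5/4096 + O(x**6)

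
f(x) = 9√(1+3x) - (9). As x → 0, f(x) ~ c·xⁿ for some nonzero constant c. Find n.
1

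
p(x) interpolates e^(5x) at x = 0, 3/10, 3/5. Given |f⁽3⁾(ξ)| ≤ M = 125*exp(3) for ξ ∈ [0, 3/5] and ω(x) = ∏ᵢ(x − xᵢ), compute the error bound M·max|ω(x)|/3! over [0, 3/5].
sqrt(3)*exp(3)/8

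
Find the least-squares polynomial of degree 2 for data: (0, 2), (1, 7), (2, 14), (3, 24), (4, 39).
16/7 + (177/70)x + (23/14)x²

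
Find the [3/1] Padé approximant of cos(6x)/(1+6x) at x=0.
(9*x**3 - 21*x**2 + x/2 + 1)/(13*x/2 + 1)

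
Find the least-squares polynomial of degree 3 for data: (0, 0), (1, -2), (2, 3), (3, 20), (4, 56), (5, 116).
-1/63 + (-619/189)x + (7/18)x² + (53/54)x³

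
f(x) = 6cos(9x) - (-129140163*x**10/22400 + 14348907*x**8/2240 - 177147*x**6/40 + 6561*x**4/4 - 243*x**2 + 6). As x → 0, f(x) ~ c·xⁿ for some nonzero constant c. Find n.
12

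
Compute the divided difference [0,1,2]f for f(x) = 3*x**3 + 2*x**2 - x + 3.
11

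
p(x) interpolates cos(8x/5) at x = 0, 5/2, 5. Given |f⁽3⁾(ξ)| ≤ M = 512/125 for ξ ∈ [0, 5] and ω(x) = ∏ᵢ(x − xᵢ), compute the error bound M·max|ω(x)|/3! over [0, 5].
64*sqrt(3)/27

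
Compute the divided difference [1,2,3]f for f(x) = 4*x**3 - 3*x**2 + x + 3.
21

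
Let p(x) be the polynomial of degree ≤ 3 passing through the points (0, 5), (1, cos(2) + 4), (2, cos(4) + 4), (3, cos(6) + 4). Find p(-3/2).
135*cos(4)/16 - 35*cos(6)/16 - 189*cos(2)/16 + 169/16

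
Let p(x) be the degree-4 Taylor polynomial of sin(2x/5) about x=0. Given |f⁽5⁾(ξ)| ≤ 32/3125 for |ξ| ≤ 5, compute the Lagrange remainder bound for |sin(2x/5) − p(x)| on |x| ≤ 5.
4/15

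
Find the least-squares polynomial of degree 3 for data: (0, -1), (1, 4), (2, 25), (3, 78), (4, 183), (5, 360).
-73/63 + (902/189)x + (-142/63)x² + (85/27)x³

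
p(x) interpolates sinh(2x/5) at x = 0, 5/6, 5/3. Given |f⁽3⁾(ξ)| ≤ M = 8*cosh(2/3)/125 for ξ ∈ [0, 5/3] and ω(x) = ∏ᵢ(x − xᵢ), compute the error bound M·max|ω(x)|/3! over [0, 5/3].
sqrt(3)*cosh(2/3)/729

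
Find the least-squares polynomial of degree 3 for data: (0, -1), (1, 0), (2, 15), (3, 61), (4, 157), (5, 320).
-64/63 + (85/378)x + (-19/9)x² + (161/54)x³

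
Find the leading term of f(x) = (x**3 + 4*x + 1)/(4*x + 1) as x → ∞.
x**2/4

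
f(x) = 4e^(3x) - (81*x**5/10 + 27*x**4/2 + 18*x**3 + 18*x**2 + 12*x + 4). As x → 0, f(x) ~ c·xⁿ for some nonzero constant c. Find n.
6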